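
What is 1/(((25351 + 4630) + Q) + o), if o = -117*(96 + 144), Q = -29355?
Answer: -1/27454 ≈ -3.6425e-5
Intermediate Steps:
o = -28080 (o = -117*240 = -28080)
1/(((25351 + 4630) + Q) + o) = 1/(((25351 + 4630) - 29355) - 28080) = 1/((29981 - 29355) - 28080) = 1/(626 - 28080) = 1/(-27454) = -1/27454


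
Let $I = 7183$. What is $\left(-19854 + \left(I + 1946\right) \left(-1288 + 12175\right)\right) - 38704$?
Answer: $99328865$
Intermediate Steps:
$\left(-19854 + \left(I + 1946\right) \left(-1288 + 12175\right)\right) - 38704 = \left(-19854 + \left(7183 + 1946\right) \left(-1288 + 12175\right)\right) - 38704 = \left(-19854 + 9129 \cdot 10887\right) - 38704 = \left(-19854 + 99387423\right) - 38704 = 99367569 - 38704 = 99328865$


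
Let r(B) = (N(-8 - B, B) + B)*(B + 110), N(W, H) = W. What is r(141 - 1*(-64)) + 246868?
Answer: 244348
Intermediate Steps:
r(B) = -880 - 8*B (r(B) = ((-8 - B) + B)*(B + 110) = -8*(110 + B) = -880 - 8*B)
r(141 - 1*(-64)) + 246868 = (-880 - 8*(141 - 1*(-64))) + 246868 = (-880 - 8*(141 + 64)) + 246868 = (-880 - 8*205) + 246868 = (-880 - 1640) + 246868 = -2520 + 246868 = 244348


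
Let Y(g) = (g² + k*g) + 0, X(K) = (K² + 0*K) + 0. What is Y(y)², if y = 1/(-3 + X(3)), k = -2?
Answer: 121/1296 ≈ 0.093364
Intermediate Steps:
X(K) = K² (X(K) = (K² + 0) + 0 = K² + 0 = K²)
y = ⅙ (y = 1/(-3 + 3²) = 1/(-3 + 9) = 1/6 = ⅙ ≈ 0.16667)
Y(g) = g² - 2*g (Y(g) = (g² - 2*g) + 0 = g² - 2*g)
Y(y)² = ((-2 + ⅙)/6)² = ((⅙)*(-11/6))² = (-11/36)² = 121/1296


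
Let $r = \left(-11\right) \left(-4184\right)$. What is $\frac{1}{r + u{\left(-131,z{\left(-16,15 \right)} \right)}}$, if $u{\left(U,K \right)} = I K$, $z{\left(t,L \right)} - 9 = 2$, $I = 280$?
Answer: $\frac{1}{49104} \approx 2.0365 \cdot 10^{-5}$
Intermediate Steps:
$r = 46024$
$z{\left(t,L \right)} = 11$ ($z{\left(t,L \right)} = 9 + 2 = 11$)
$u{\left(U,K \right)} = 280 K$
$\frac{1}{r + u{\left(-131,z{\left(-16,15 \right)} \right)}} = \frac{1}{46024 + 280 \cdot 11} = \frac{1}{46024 + 3080} = \frac{1}{49104}$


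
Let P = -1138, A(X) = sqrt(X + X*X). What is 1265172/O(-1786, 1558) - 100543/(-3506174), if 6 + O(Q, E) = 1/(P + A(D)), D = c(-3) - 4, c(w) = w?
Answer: -34472141957333262353/163505968142846 + 1265172*sqrt(42)/46633729 ≈ -2.1083e+5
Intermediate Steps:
D = -7 (D = -3 - 4 = -7)
A(X) = sqrt(X + X**2)
O(Q, E) = -6 + 1/(-1138 + sqrt(42)) (O(Q, E) = -6 + 1/(-1138 + sqrt(-7*(1 - 7))) = -6 + 1/(-1138 + sqrt(-7*(-6))) = -6 + 1/(-1138 + sqrt(42)))
1265172/O(-1786, 1558) - 100543/(-3506174) = 1265172/(-3885575/647501 - sqrt(42)/1295002) - 100543/(-3506174) = 1265172/(-3885575/647501 - sqrt(42)/1295002) - 100543*(-1/3506174) = 1265172/(-3885575/647501 - sqrt(42)/1295002) + 100543/3506174 = 100543/3506174 + 1265172/(-3885575/647501 - sqrt(42)/1295002)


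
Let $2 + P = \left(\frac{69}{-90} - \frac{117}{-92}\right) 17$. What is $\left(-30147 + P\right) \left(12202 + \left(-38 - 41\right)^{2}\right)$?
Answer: $- \frac{767113918553}{1380} \approx -5.5588 \cdot 10^{8}$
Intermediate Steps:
$P = \frac{9089}{1380}$ ($P = -2 + \left(\frac{69}{-90} - \frac{117}{-92}\right) 17 = -2 + \left(69 \left(- \frac{1}{90}\right) - - \frac{117}{92}\right) 17 = -2 + \left(- \frac{23}{30} + \frac{117}{92}\right) 17 = -2 + \frac{697}{1380} \cdot 17 = -2 + \frac{11849}{1380} = \frac{9089}{1380} \approx 6.5862$)
$\left(-30147 + P\right) \left(12202 + \left(-38 - 41\right)^{2}\right) = \left(-30147 + \frac{9089}{1380}\right) \left(12202 + \left(-38 - 41\right)^{2}\right) = - \frac{41593771 \left(12202 + \left(-79\right)^{2}\right)}{1380} = - \frac{41593771 \left(12202 + 6241\right)}{1380} = \left(- \frac{41593771}{1380}\right) 18443 = - \frac{767113918553}{1380}$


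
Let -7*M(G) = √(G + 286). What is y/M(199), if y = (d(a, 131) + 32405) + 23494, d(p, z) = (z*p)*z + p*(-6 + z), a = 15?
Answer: -2206323*√485/485 ≈ -1.0018e+5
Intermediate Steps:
M(G) = -√(286 + G)/7 (M(G) = -√(G + 286)/7 = -√(286 + G)/7)
d(p, z) = p*z² + p*(-6 + z) (d(p, z) = (p*z)*z + p*(-6 + z) = p*z² + p*(-6 + z))
y = 315189 (y = (15*(-6 + 131 + 131²) + 32405) + 23494 = (15*(-6 + 131 + 17161) + 32405) + 23494 = (15*17286 + 32405) + 23494 = (259290 + 32405) + 23494 = 291695 + 23494 = 315189)
y/M(199) = 315189/((-√(286 + 199)/7)) = 315189/((-√485/7)) = 315189*(-7*√485/485) = -2206323*√485/485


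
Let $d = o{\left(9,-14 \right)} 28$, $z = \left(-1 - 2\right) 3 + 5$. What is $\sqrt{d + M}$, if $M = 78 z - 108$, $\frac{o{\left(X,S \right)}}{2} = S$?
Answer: $2 i \sqrt{301} \approx 34.699 i$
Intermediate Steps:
$o{\left(X,S \right)} = 2 S$
$z = -4$ ($z = \left(-1 - 2\right) 3 + 5 = \left(-3\right) 3 + 5 = -9 + 5 = -4$)
$M = -420$ ($M = 78 \left(-4\right) - 108 = -312 - 108 = -420$)
$d = -784$ ($d = 2 \left(-14\right) 28 = \left(-28\right) 28 = -784$)
$\sqrt{d + M} = \sqrt{-784 - 420} = \sqrt{-1204} = 2 i \sqrt{301}$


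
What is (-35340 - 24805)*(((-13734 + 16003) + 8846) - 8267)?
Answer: -171292960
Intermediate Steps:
(-35340 - 24805)*(((-13734 + 16003) + 8846) - 8267) = -60145*((2269 + 8846) - 8267) = -60145*(11115 - 8267) = -60145*2848 = -171292960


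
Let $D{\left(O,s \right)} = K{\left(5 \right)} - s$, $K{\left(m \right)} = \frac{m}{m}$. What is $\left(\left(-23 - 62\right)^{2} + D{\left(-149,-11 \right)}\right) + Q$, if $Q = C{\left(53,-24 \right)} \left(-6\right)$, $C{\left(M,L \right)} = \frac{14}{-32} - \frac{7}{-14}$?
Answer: $\frac{57893}{8} \approx 7236.6$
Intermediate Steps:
$K{\left(m \right)} = 1$
$C{\left(M,L \right)} = \frac{1}{16}$ ($C{\left(M,L \right)} = 14 \left(- \frac{1}{32}\right) - - \frac{1}{2} = - \frac{7}{16} + \frac{1}{2} = \frac{1}{16}$)
$D{\left(O,s \right)} = 1 - s$
$Q = - \frac{3}{8}$ ($Q = \frac{1}{16} \left(-6\right) = - \frac{3}{8} \approx -0.375$)
$\left(\left(-23 - 62\right)^{2} + D{\left(-149,-11 \right)}\right) + Q = \left(\left(-23 - 62\right)^{2} + \left(1 - -11\right)\right) - \frac{3}{8} = \left(\left(-85\right)^{2} + \left(1 + 11\right)\right) - \frac{3}{8} = \left(7225 + 12\right) - \frac{3}{8} = 7237 - \frac{3}{8} = \frac{57893}{8}$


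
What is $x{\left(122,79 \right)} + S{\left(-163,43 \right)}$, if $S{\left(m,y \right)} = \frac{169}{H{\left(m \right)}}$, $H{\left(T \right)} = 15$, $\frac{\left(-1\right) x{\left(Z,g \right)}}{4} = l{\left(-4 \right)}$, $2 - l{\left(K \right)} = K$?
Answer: $- \frac{191}{15} \approx -12.733$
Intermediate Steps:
$l{\left(K \right)} = 2 - K$
$x{\left(Z,g \right)} = -24$ ($x{\left(Z,g \right)} = - 4 \left(2 - -4\right) = - 4 \left(2 + 4\right) = \left(-4\right) 6 = -24$)
$S{\left(m,y \right)} = \frac{169}{15}$
$x{\left(122,79 \right)} + S{\left(-163,43 \right)} = -24 + \frac{169}{15} = - \frac{191}{15}$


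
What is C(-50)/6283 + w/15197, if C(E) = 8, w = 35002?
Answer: 220039142/95482751 ≈ 2.3045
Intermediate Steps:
C(-50)/6283 + w/15197 = 8/6283 + 35002/15197 = 220039142/95482751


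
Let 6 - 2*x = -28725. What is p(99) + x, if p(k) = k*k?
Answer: 48333/2 ≈ 24167.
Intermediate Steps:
p(k) = k²
x = 28731/2 (x = 3 - ½*(-28725) = 3 + 28725/2 = 28731/2 ≈ 14366.)
p(99) + x = 99² + 28731/2 = 9801 + 28731/2 = 48333/2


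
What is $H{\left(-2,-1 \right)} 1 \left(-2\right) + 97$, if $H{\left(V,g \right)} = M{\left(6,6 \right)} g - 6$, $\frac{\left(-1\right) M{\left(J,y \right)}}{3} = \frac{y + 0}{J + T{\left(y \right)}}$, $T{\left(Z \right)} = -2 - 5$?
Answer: $145$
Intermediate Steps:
$T{\left(Z \right)} = -7$ ($T{\left(Z \right)} = -2 - 5 = -7$)
$M{\left(J,y \right)} = - \frac{3 y}{-7 + J}$ ($M{\left(J,y \right)} = - 3 \frac{y + 0}{J - 7} = - 3 \frac{y}{-7 + J} = - \frac{3 y}{-7 + J}$)
$H{\left(V,g \right)} = -6 + 18 g$ ($H{\left(V,g \right)} = \left(-3\right) 6 \frac{1}{-7 + 6} g - 6 = \left(-3\right) 6 \frac{1}{-1} g - 6 = \left(-3\right) 6 \left(-1\right) g - 6 = 18 g - 6 = -6 + 18 g$)
$H{\left(-2,-1 \right)} 1 \left(-2\right) + 97 = \left(-6 + 18 \left(-1\right)\right) 1 \left(-2\right) + 97 = \left(-6 - 18\right) \left(-2\right) + 97 = \left(-24\right) \left(-2\right) + 97 = 48 + 97 = 145$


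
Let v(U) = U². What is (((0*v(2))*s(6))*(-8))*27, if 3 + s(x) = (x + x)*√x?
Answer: 0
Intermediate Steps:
s(x) = -3 + 2*x^(3/2) (s(x) = -3 + (x + x)*√x = -3 + (2*x)*√x = -3 + 2*x^(3/2))
(((0*v(2))*s(6))*(-8))*27 = (((0*2²)*(-3 + 2*6^(3/2)))*(-8))*27 = (((0*4)*(-3 + 2*(6*√6)))*(-8))*27 = ((0*(-3 + 12*√6))*(-8))*27 = (0*(-8))*27 = 0*27 = 0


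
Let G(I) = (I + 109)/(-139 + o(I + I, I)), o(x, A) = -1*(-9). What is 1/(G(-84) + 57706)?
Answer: 26/1500351 ≈ 1.7329e-5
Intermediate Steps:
o(x, A) = 9
G(I) = -109/130 - I/130 (G(I) = (I + 109)/(-139 + 9) = (109 + I)/(-130) = (109 + I)*(-1/130) = -109/130 - I/130)
1/(G(-84) + 57706) = 1/((-109/130 - 1/130*(-84)) + 57706) = 1/((-109/130 + 42/65) + 57706) = 1/(-5/26 + 57706) = 1/(1500351/26) = 26/1500351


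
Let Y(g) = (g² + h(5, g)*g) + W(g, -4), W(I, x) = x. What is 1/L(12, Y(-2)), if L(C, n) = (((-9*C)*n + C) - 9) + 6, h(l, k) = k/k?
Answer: 1/225 ≈ 0.0044444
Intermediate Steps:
h(l, k) = 1
Y(g) = -4 + g + g² (Y(g) = (g² + 1*g) - 4 = (g² + g) - 4 = (g + g²) - 4 = -4 + g + g²)
L(C, n) = -3 + C - 9*C*n (L(C, n) = ((-9*C*n + C) - 9) + 6 = ((C - 9*C*n) - 9) + 6 = (-9 + C - 9*C*n) + 6 = -3 + C - 9*C*n)
1/L(12, Y(-2)) = 1/(-3 + 12 - 9*12*(-4 - 2 + (-2)²)) = 1/(-3 + 12 - 9*12*(-4 - 2 + 4)) = 1/(-3 + 12 - 9*12*(-2)) = 1/(-3 + 12 + 216) = 1/225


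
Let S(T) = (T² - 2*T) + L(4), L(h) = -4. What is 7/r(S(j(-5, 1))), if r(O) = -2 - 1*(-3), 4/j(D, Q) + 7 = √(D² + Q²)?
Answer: 7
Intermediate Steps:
j(D, Q) = 4/(-7 + √(D² + Q²))
S(T) = -4 + T² - 2*T (S(T) = (T² - 2*T) - 4 = -4 + T² - 2*T)
r(O) = 1 (r(O) = -2 + 3 = 1)
7/r(S(j(-5, 1))) = 7/1 = 7*1 = 7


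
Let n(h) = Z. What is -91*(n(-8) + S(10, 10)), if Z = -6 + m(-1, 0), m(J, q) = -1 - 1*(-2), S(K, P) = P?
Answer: -455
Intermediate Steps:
m(J, q) = 1 (m(J, q) = -1 + 2 = 1)
Z = -5 (Z = -6 + 1 = -5)
n(h) = -5
-91*(n(-8) + S(10, 10)) = -91*(-5 + 10) = -91*5 = -455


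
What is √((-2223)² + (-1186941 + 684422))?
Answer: √4439210 ≈ 2106.9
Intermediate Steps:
√((-2223)² + (-1186941 + 684422)) = √(4941729 - 502519) = √4439210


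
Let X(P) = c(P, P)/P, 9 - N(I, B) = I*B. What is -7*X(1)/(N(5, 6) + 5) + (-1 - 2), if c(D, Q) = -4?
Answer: -19/4 ≈ -4.7500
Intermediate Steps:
N(I, B) = 9 - B*I (N(I, B) = 9 - I*B = 9 - B*I)
X(P) = -4/P
-7*X(1)/(N(5, 6) + 5) + (-1 - 2) = -7*(-4/1)/((9 - 1*6*5) + 5) + (-1 - 2) = -7*(-4*1)/((9 - 30) + 5) - 3 = -(-28)/(-21 + 5) - 3 = -(-28)/(-16) - 3 = -(-28)*(-1)/16 - 3 = -7*1/4 - 3 = -7/4 - 3 = -19/4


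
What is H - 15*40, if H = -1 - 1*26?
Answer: -627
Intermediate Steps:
H = -27 (H = -1 - 26 = -27)
H - 15*40 = -27 - 15*40 = -27 - 600 = -627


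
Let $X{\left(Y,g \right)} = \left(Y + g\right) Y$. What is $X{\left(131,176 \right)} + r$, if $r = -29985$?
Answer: $10232$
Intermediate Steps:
$X{\left(Y,g \right)} = Y \left(Y + g\right)$
$X{\left(131,176 \right)} + r = 131 \left(131 + 176\right) - 29985 = 131 \cdot 307 - 29985 = 40217 - 29985 = 10232$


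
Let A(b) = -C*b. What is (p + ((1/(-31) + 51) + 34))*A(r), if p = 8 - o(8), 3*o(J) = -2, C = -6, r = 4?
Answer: 69664/31 ≈ 2247.2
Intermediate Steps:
o(J) = -⅔ (o(J) = (⅓)*(-2) = -⅔)
p = 26/3 (p = 8 - 1*(-⅔) = 8 + ⅔ = 26/3 ≈ 8.6667)
A(b) = 6*b (A(b) = -(-6)*b = 6*b)
(p + ((1/(-31) + 51) + 34))*A(r) = (26/3 + ((1/(-31) + 51) + 34))*(6*4) = (26/3 + ((-1/31 + 51) + 34))*24 = (26/3 + (1580/31 + 34))*24 = (26/3 + 2634/31)*24 = (8708/93)*24 = 69664/31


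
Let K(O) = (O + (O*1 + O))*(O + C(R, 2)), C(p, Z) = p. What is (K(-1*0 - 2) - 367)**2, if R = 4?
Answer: 143641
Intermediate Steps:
K(O) = 3*O*(4 + O) (K(O) = (O + (O*1 + O))*(O + 4) = (O + (O + O))*(4 + O) = (O + 2*O)*(4 + O) = (3*O)*(4 + O) = 3*O*(4 + O))
(K(-1*0 - 2) - 367)**2 = (3*(-1*0 - 2)*(4 + (-1*0 - 2)) - 367)**2 = (3*(0 - 2)*(4 + (0 - 2)) - 367)**2 = (3*(-2)*(4 - 2) - 367)**2 = (3*(-2)*2 - 367)**2 = (-12 - 367)**2 = (-379)**2 = 143641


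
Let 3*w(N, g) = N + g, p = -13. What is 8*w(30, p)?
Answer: 136/3 ≈ 45.333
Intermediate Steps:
w(N, g) = N/3 + g/3 (w(N, g) = (N + g)/3 = N/3 + g/3)
8*w(30, p) = 8*((⅓)*30 + (⅓)*(-13)) = 8*(10 - 13/3) = 8*(17/3) = 136/3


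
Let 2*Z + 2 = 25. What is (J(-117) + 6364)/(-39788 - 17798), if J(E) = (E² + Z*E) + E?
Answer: -37181/115172 ≈ -0.32283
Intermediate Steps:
Z = 23/2 (Z = -1 + (½)*25 = -1 + 25/2 = 23/2 ≈ 11.500)
J(E) = E² + 25*E/2 (J(E) = (E² + 23*E/2) + E = E² + 25*E/2)
(J(-117) + 6364)/(-39788 - 17798) = ((½)*(-117)*(25 + 2*(-117)) + 6364)/(-39788 - 17798) = ((½)*(-117)*(25 - 234) + 6364)/(-57586) = ((½)*(-117)*(-209) + 6364)*(-1/57586) = (24453/2 + 6364)*(-1/57586) = (37181/2)*(-1/57586) = -37181/115172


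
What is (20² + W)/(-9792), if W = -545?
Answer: 145/9792 ≈ 0.014808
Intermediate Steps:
(20² + W)/(-9792) = (20² - 545)/(-9792) = (400 - 545)*(-1/9792) = -145*(-1/9792) = 145/9792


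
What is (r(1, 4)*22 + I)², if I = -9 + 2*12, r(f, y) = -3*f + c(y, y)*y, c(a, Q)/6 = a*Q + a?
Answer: 110439081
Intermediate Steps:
c(a, Q) = 6*a + 6*Q*a (c(a, Q) = 6*(a*Q + a) = 6*(Q*a + a) = 6*(a + Q*a) = 6*a + 6*Q*a)
r(f, y) = -3*f + 6*y²*(1 + y) (r(f, y) = -3*f + (6*y*(1 + y))*y = -3*f + 6*y²*(1 + y))
I = 15 (I = -9 + 24 = 15)
(r(1, 4)*22 + I)² = ((-3*1 + 6*4²*(1 + 4))*22 + 15)² = ((-3 + 6*16*5)*22 + 15)² = ((-3 + 480)*22 + 15)² = (477*22 + 15)² = (10494 + 15)² = 10509² = 110439081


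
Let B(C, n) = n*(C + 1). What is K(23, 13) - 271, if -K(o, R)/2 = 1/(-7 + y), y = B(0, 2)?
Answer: -1353/5 ≈ -270.60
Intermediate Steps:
B(C, n) = n*(1 + C)
y = 2 (y = 2*(1 + 0) = 2*1 = 2)
K(o, R) = ⅖ (K(o, R) = -2/(-7 + 2) = -2/(-5) = -2*(-⅕) = ⅖)
K(23, 13) - 271 = ⅖ - 271 = -1353/5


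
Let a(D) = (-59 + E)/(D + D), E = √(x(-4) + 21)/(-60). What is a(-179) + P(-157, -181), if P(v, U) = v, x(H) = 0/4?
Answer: -56147/358 + √21/21480 ≈ -156.83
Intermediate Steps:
x(H) = 0 (x(H) = 0*(¼) = 0)
E = -√21/60 (E = √(0 + 21)/(-60) = √21*(-1/60) = -√21/60 ≈ -0.076376)
a(D) = (-59 - √21/60)/(2*D) (a(D) = (-59 - √21/60)/(D + D) = (-59 - √21/60)/((2*D)) = (-59 - √21/60)*(1/(2*D)) = (-59 - √21/60)/(2*D))
a(-179) + P(-157, -181) = (1/120)*(-3540 - √21)/(-179) - 157 = (1/120)*(-1/179)*(-3540 - √21) - 157 = (59/358 + √21/21480) - 157 = -56147/358 + √21/21480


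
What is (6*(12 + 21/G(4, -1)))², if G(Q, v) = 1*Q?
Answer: 42849/4 ≈ 10712.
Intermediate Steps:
G(Q, v) = Q
(6*(12 + 21/G(4, -1)))² = (6*(12 + 21/4))² = (6*(69/4))² = (207/2)² = 42849/4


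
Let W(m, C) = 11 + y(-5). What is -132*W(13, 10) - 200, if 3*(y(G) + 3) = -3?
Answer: -1124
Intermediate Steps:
y(G) = -4 (y(G) = -3 + (1/3)*(-3) = -3 - 1 = -4)
W(m, C) = 7 (W(m, C) = 11 - 4 = 7)
-132*W(13, 10) - 200 = -132*7 - 200 = -924 - 200 = -1124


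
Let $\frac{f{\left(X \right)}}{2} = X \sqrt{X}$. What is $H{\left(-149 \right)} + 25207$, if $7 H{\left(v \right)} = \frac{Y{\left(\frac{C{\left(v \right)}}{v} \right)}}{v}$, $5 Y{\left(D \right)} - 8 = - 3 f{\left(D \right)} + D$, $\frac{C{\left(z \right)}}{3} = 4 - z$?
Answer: $\frac{19586720512}{777035} - \frac{8262 i \sqrt{7599}}{115778215} \approx 25207.0 - 0.0062207 i$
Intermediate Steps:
$C{\left(z \right)} = 12 - 3 z$ ($C{\left(z \right)} = 3 \left(4 - z\right) = 12 - 3 z$)
$f{\left(X \right)} = 2 X^{\frac{3}{2}}$ ($f{\left(X \right)} = 2 X \sqrt{X} = 2 X^{\frac{3}{2}}$)
$Y{\left(D \right)} = \frac{8}{5} - \frac{6 D^{\frac{3}{2}}}{5} + \frac{D}{5}$ ($Y{\left(D \right)} = \frac{8}{5} + \frac{- 3 \cdot 2 D^{\frac{3}{2}} + D}{5} = \frac{8}{5} + \frac{- 6 D^{\frac{3}{2}} + D}{5} = \frac{8}{5} + \frac{D - 6 D^{\frac{3}{2}}}{5} = \frac{8}{5} - \left(- \frac{D}{5} + \frac{6 D^{\frac{3}{2}}}{5}\right) = \frac{8}{5} - \frac{6 D^{\frac{3}{2}}}{5} + \frac{D}{5}$)
$H{\left(v \right)} = \frac{\frac{8}{5} - \frac{6 \left(\frac{12 - 3 v}{v}\right)^{\frac{3}{2}}}{5} + \frac{12 - 3 v}{5 v}}{7 v}$ ($H{\left(v \right)} = \frac{\left(\frac{8}{5} - \frac{6 \left(\frac{12 - 3 v}{v}\right)^{\frac{3}{2}}}{5} + \frac{\left(12 - 3 v\right) \frac{1}{v}}{5}\right) \frac{1}{v}}{7} = \frac{\left(\frac{8}{5} - \frac{6 \left(\frac{12 - 3 v}{v}\right)^{\frac{3}{2}}}{5} + \frac{\frac{1}{v} \left(12 - 3 v\right)}{5}\right) \frac{1}{v}}{7} = \frac{\left(\frac{8}{5} - \frac{6 \left(\frac{12 - 3 v}{v}\right)^{\frac{3}{2}}}{5} + \frac{12 - 3 v}{5 v}\right) \frac{1}{v}}{7} = \frac{\frac{1}{v} \left(\frac{8}{5} - \frac{6 \left(\frac{12 - 3 v}{v}\right)^{\frac{3}{2}}}{5} + \frac{12 - 3 v}{5 v}\right)}{7} = \frac{\frac{8}{5} - \frac{6 \left(\frac{12 - 3 v}{v}\right)^{\frac{3}{2}}}{5} + \frac{12 - 3 v}{5 v}}{7 v}$)
$H{\left(-149 \right)} + 25207 = \frac{12 - -447 - - 298 \left(-4 + 9 \sqrt{3} \left(\frac{4 - -149}{-149}\right)^{\frac{3}{2}}\right)}{35 \cdot 22201} + 25207 = \frac{1}{35} \cdot \frac{1}{22201} \left(12 + 447 - - 298 \left(-4 + 9 \sqrt{3} \left(- \frac{4 + 149}{149}\right)^{\frac{3}{2}}\right)\right) + 25207 = \frac{1}{35} \cdot \frac{1}{22201} \left(12 + 447 - - 298 \left(-4 + 9 \sqrt{3} \left(\left(- \frac{1}{149}\right) 153\right)^{\frac{3}{2}}\right)\right) + 25207 = \frac{1}{35} \cdot \frac{1}{22201} \left(12 + 447 - - 298 \left(-4 + 9 \sqrt{3} \left(- \frac{153}{149}\right)^{\frac{3}{2}}\right)\right) + 25207 = \frac{1}{35} \cdot \frac{1}{22201} \left(12 + 447 - - 298 \left(-4 + 9 \sqrt{3} \left(- \frac{459 i \sqrt{2533}}{22201}\right)\right)\right) + 25207 = \frac{1}{35} \cdot \frac{1}{22201} \left(12 + 447 - - 298 \left(-4 - \frac{4131 i \sqrt{7599}}{22201}\right)\right) + 25207 = \frac{1}{35} \cdot \frac{1}{22201} \left(12 + 447 - \left(1192 + \frac{8262 i \sqrt{7599}}{149}\right)\right) + 25207 = \frac{1}{35} \cdot \frac{1}{22201} \left(-733 - \frac{8262 i \sqrt{7599}}{149}\right) + 25207 = \left(- \frac{733}{777035} - \frac{8262 i \sqrt{7599}}{115778215}\right) + 25207 = \frac{19586720512}{777035} - \frac{8262 i \sqrt{7599}}{115778215}$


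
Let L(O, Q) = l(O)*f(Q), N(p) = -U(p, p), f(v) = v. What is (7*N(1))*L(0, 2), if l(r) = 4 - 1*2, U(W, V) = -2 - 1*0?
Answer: 56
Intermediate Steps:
U(W, V) = -2 (U(W, V) = -2 + 0 = -2)
N(p) = 2 (N(p) = -1*(-2) = 2)
l(r) = 2 (l(r) = 4 - 2 = 2)
L(O, Q) = 2*Q
(7*N(1))*L(0, 2) = (7*2)*(2*2) = 14*4 = 56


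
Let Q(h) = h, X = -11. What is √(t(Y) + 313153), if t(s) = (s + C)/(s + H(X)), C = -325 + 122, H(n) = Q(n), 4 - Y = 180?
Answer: √10950718130/187 ≈ 559.60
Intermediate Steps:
Y = -176 (Y = 4 - 1*180 = 4 - 180 = -176)
H(n) = n
C = -203
t(s) = (-203 + s)/(-11 + s) (t(s) = (s - 203)/(s - 11) = (-203 + s)/(-11 + s))
√(t(Y) + 313153) = √((-203 - 176)/(-11 - 176) + 313153) = √(-379/(-187) + 313153) = √(-1/187*(-379) + 313153) = √(379/187 + 313153) = √(58559990/187) = √10950718130/187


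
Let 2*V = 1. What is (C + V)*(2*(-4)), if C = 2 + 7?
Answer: -76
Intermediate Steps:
V = 1/2 (V = (1/2)*1 = 1/2 ≈ 0.50000)
C = 9
(C + V)*(2*(-4)) = (9 + 1/2)*(2*(-4)) = (19/2)*(-8) = -76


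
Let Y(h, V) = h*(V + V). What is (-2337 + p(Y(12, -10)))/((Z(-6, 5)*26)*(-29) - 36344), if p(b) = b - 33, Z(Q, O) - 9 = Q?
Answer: 1305/19303 ≈ 0.067606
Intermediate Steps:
Z(Q, O) = 9 + Q
Y(h, V) = 2*V*h (Y(h, V) = h*(2*V) = 2*V*h)
p(b) = -33 + b
(-2337 + p(Y(12, -10)))/((Z(-6, 5)*26)*(-29) - 36344) = (-2337 + (-33 + 2*(-10)*12))/(((9 - 6)*26)*(-29) - 36344) = (-2337 + (-33 - 240))/((3*26)*(-29) - 36344) = (-2337 - 273)/(78*(-29) - 36344) = -2610/(-2262 - 36344) = -2610/(-38606) = -2610*(-1/38606) = 1305/19303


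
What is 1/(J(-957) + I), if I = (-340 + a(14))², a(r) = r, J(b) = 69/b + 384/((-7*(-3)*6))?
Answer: 6699/711962857 ≈ 9.4092e-6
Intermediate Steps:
J(b) = 64/21 + 69/b (J(b) = 69/b + 384/((21*6)) = 69/b + 384/126 = 69/b + 384*(1/126) = 69/b + 64/21 = 64/21 + 69/b)
I = 106276 (I = (-340 + 14)² = (-326)² = 106276)
1/(J(-957) + I) = 1/((64/21 + 69/(-957)) + 106276) = 1/((64/21 + 69*(-1/957)) + 106276) = 1/((64/21 - 23/319) + 106276) = 1/(19933/6699 + 106276) = 1/(711962857/6699) = 6699/711962857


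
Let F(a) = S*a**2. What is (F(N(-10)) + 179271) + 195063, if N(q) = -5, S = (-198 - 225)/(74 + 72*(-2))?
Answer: 5242791/14 ≈ 3.7449e+5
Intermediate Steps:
S = 423/70 (S = -423/(74 - 144) = -423/(-70) = -423*(-1/70) = 423/70 ≈ 6.0429)
F(a) = 423*a**2/70
(F(N(-10)) + 179271) + 195063 = ((423/70)*(-5)**2 + 179271) + 195063 = ((423/70)*25 + 179271) + 195063 = (2115/14 + 179271) + 195063 = 2511909/14 + 195063 = 5242791/14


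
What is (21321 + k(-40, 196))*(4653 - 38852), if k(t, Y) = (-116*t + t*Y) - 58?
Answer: -617736537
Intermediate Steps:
k(t, Y) = -58 - 116*t + Y*t (k(t, Y) = (-116*t + Y*t) - 58 = -58 - 116*t + Y*t)
(21321 + k(-40, 196))*(4653 - 38852) = (21321 + (-58 - 116*(-40) + 196*(-40)))*(4653 - 38852) = (21321 + (-58 + 4640 - 7840))*(-34199) = (21321 - 3258)*(-34199) = 18063*(-34199) = -617736537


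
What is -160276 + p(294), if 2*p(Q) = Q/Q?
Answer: -320551/2 ≈ -1.6028e+5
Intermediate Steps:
p(Q) = ½ (p(Q) = (Q/Q)/2 = (½)*1 = ½)
-160276 + p(294) = -160276 + ½ = -320551/2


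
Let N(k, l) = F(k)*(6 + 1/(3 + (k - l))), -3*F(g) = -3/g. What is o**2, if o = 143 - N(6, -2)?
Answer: 87815641/4356 ≈ 20160.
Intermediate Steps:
F(g) = 1/g (F(g) = -(-1)/g = 1/g)
N(k, l) = (6 + 1/(3 + k - l))/k (N(k, l) = (6 + 1/(3 + (k - l)))/k = (6 + 1/(3 + k - l))/k)
o = 9371/66 (o = 143 - (19 - 6*(-2) + 6*6)/(6*(3 + 6 - 1*(-2))) = 143 - (19 + 12 + 36)/(6*(3 + 6 + 2)) = 143 - 67/(6*11) = 143 - 1*67/66 = 143 - 67/66 = 9371/66 ≈ 141.98)
o**2 = (9371/66)**2 = 87815641/4356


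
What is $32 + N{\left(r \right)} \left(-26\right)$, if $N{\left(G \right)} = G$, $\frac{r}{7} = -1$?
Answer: $214$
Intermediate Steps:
$r = -7$ ($r = 7 \left(-1\right) = -7$)
$32 + N{\left(r \right)} \left(-26\right) = 32 - -182 = 32 + 182 = 214$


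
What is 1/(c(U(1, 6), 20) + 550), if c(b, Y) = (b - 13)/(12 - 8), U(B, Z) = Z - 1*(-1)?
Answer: 2/1097 ≈ 0.0018232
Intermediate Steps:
U(B, Z) = 1 + Z (U(B, Z) = Z + 1 = 1 + Z)
c(b, Y) = -13/4 + b/4 (c(b, Y) = (-13 + b)/4 = (-13 + b)*(¼) = -13/4 + b/4)
1/(c(U(1, 6), 20) + 550) = 1/((-13/4 + (1 + 6)/4) + 550) = 1/((-13/4 + (¼)*7) + 550) = 1/((-13/4 + 7/4) + 550) = 1/(-3/2 + 550) = 1/(1097/2) = 2/1097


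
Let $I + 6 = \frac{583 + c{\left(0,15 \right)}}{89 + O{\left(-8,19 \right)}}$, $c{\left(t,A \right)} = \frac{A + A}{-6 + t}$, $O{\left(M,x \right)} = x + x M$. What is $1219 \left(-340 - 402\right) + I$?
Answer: $- \frac{19899377}{22} \approx -9.0452 \cdot 10^{5}$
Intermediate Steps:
$O{\left(M,x \right)} = x + M x$
$c{\left(t,A \right)} = \frac{2 A}{-6 + t}$
$I = - \frac{421}{22}$ ($I = -6 + \frac{583 + 2 \cdot 15 \frac{1}{-6 + 0}}{89 + 19 \left(1 - 8\right)} = -6 + \frac{583 + 2 \cdot 15 \frac{1}{-6}}{89 + 19 \left(-7\right)} = -6 + \frac{583 + 2 \cdot 15 \left(- \frac{1}{6}\right)}{89 - 133} = -6 + \frac{583 - 5}{-44} = -6 + 578 \left(- \frac{1}{44}\right) = -6 - \frac{289}{22} = - \frac{421}{22} \approx -19.136$)
$1219 \left(-340 - 402\right) + I = 1219 \left(-340 - 402\right) - \frac{421}{22} = 1219 \left(-742\right) - \frac{421}{22} = -904498 - \frac{421}{22} = - \frac{19899377}{22}$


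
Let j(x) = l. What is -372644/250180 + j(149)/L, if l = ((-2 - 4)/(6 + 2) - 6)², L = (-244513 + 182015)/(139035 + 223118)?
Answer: -16605634510513/62542998560 ≈ -265.51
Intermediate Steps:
L = -62498/362153 ≈ -0.17257
l = 729/16 (l = (-6/8 - 6)² = (-6*⅛ - 6)² = (-¾ - 6)² = (-27/4)² = 729/16 ≈ 45.563)
j(x) = 729/16
-372644/250180 + j(149)/L = -372644/250180 + 729/(16*(-62498/362153)) = -372644*1/250180 + (729/16)*(-362153/62498) = -93161/62545 - 264009537/999968 = -16605634510513/62542998560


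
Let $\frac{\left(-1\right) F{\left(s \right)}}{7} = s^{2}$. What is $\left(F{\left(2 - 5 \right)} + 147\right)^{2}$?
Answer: $7056$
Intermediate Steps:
$F{\left(s \right)} = - 7 s^{2}$
$\left(F{\left(2 - 5 \right)} + 147\right)^{2} = \left(- 7 \left(2 - 5\right)^{2} + 147\right)^{2} = \left(- 7 \left(-3\right)^{2} + 147\right)^{2} = \left(\left(-7\right) 9 + 147\right)^{2} = \left(-63 + 147\right)^{2} = 84^{2} = 7056$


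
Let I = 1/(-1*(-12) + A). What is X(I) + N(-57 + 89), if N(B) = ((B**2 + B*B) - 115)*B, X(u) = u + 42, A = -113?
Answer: 6251697/101 ≈ 61898.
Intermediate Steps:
I = -1/101 (I = 1/(-1*(-12) - 113) = 1/(12 - 113) = 1/(-101) = -1/101 ≈ -0.0099010)
X(u) = 42 + u
N(B) = B*(-115 + 2*B**2) (N(B) = ((B**2 + B**2) - 115)*B = (2*B**2 - 115)*B = (-115 + 2*B**2)*B = B*(-115 + 2*B**2))
X(I) + N(-57 + 89) = (42 - 1/101) + (-57 + 89)*(-115 + 2*(-57 + 89)**2) = 4241/101 + 32*(-115 + 2*32**2) = 4241/101 + 32*(-115 + 2*1024) = 4241/101 + 32*(-115 + 2048) = 4241/101 + 32*1933 = 4241/101 + 61856 = 6251697/101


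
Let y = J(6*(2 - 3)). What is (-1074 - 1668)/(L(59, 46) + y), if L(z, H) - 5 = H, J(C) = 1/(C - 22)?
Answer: -76776/1427 ≈ -53.802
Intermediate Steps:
J(C) = 1/(-22 + C)
y = -1/28 (y = 1/(-22 + 6*(2 - 3)) = 1/(-22 + 6*(-1)) = 1/(-22 - 6) = 1/(-28) = -1/28 ≈ -0.035714)
L(z, H) = 5 + H
(-1074 - 1668)/(L(59, 46) + y) = (-1074 - 1668)/((5 + 46) - 1/28) = -2742/(51 - 1/28) = -2742/1427/28 = -2742*28/1427 = -76776/1427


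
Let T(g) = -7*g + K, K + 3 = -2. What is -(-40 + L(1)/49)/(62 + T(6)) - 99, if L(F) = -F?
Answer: -70804/735 ≈ -96.332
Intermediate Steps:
K = -5 (K = -3 - 2 = -5)
T(g) = -5 - 7*g (T(g) = -7*g - 5 = -5 - 7*g)
-(-40 + L(1)/49)/(62 + T(6)) - 99 = -(-40 - 1*1/49)/(62 + (-5 - 7*6)) - 99 = -(-40 - 1*1/49)/(62 + (-5 - 42)) - 99 = -(-40 - 1/49)/(62 - 47) - 99 = -(-1961)/(49*15) - 99 = -1*(-1961/735) - 99 = 1961/735 - 99 = -70804/735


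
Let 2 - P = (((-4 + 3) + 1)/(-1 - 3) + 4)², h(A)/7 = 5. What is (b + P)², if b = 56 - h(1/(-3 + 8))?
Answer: 49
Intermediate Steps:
h(A) = 35 (h(A) = 7*5 = 35)
P = -14 (P = 2 - (((-4 + 3) + 1)/(-1 - 3) + 4)² = 2 - ((-1 + 1)/(-4) + 4)² = 2 - (0*(-¼) + 4)² = 2 - (0 + 4)² = 2 - 1*4² = 2 - 1*16 = 2 - 16 = -14)
b = 21 (b = 56 - 1*35 = 56 - 35 = 21)
(b + P)² = (21 - 14)² = 7² = 49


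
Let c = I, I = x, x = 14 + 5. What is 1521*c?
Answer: 28899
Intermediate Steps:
x = 19
I = 19
c = 19
1521*c = 1521*19 = 28899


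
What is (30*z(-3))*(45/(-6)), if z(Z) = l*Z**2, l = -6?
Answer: 12150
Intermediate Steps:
z(Z) = -6*Z**2
(30*z(-3))*(45/(-6)) = (30*(-6*(-3)**2))*(45/(-6)) = (30*(-6*9))*(45*(-1/6)) = (30*(-54))*(-15/2) = -1620*(-15/2) = 12150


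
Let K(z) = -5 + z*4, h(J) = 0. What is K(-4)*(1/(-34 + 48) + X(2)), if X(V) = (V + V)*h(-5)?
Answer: -3/2 ≈ -1.5000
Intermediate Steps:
K(z) = -5 + 4*z
X(V) = 0 (X(V) = (V + V)*0 = (2*V)*0 = 0)
K(-4)*(1/(-34 + 48) + X(2)) = (-5 + 4*(-4))*(1/(-34 + 48) + 0) = (-5 - 16)*(1/14 + 0) = -21*(1/14 + 0) = -21*1/14 = -3/2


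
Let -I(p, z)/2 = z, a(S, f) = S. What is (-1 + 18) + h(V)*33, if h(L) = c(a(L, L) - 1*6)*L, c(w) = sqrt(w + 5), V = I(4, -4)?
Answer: 17 + 264*sqrt(7) ≈ 715.48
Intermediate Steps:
I(p, z) = -2*z
V = 8 (V = -2*(-4) = 8)
c(w) = sqrt(5 + w)
h(L) = L*sqrt(-1 + L) (h(L) = sqrt(5 + (L - 1*6))*L = sqrt(5 + (L - 6))*L = sqrt(5 + (-6 + L))*L = sqrt(-1 + L)*L = L*sqrt(-1 + L))
(-1 + 18) + h(V)*33 = (-1 + 18) + (8*sqrt(-1 + 8))*33 = 17 + (8*sqrt(7))*33 = 17 + 264*sqrt(7)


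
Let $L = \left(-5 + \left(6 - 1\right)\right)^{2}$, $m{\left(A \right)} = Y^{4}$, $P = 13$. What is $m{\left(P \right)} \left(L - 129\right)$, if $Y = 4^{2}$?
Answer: $-8454144$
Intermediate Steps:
$Y = 16$
$m{\left(A \right)} = 65536$ ($m{\left(A \right)} = 16^{4} = 65536$)
$L = 0$ ($L = \left(-5 + \left(6 - 1\right)\right)^{2} = \left(-5 + 5\right)^{2} = 0^{2} = 0$)
$m{\left(P \right)} \left(L - 129\right) = 65536 \left(0 - 129\right) = 65536 \left(-129\right) = -8454144$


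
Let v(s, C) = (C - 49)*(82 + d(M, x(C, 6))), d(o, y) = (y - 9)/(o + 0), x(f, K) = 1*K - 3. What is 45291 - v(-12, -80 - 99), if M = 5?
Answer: 318567/5 ≈ 63713.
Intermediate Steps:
x(f, K) = -3 + K (x(f, K) = K - 3 = -3 + K)
d(o, y) = (-9 + y)/o
v(s, C) = -19796/5 + 404*C/5 (v(s, C) = (C - 49)*(82 + (-9 + (-3 + 6))/5) = (-49 + C)*(82 + (-9 + 3)/5) = (-49 + C)*(82 + (⅕)*(-6)) = (-49 + C)*(82 - 6/5) = (-49 + C)*(404/5) = -19796/5 + 404*C/5)
45291 - v(-12, -80 - 99) = 45291 - (-19796/5 + 404*(-80 - 99)/5) = 45291 - (-19796/5 + (404/5)*(-179)) = 45291 - (-19796/5 - 72316/5) = 45291 - 1*(-92112/5) = 45291 + 92112/5 = 318567/5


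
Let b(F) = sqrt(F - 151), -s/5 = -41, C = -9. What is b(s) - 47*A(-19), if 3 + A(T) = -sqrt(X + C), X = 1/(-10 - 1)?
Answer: 141 + 3*sqrt(6) + 470*I*sqrt(11)/11 ≈ 148.35 + 141.71*I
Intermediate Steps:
s = 205 (s = -5*(-41) = 205)
X = -1/11 (X = 1/(-11) = -1/11 ≈ -0.090909)
b(F) = sqrt(-151 + F)
A(T) = -3 - 10*I*sqrt(11)/11 (A(T) = -3 - sqrt(-1/11 - 9) = -3 - sqrt(-100/11) = -3 - 10*I*sqrt(11)/11)
b(s) - 47*A(-19) = sqrt(-151 + 205) - 47*(-3 - 10*I*sqrt(11)/11) = sqrt(54) - (-141 - 470*I*sqrt(11)/11) = 3*sqrt(6) + (141 + 470*I*sqrt(11)/11) = 141 + 3*sqrt(6) + 470*I*sqrt(11)/11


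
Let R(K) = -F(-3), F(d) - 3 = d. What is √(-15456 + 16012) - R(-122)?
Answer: 2*√139 ≈ 23.580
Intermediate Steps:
F(d) = 3 + d
R(K) = 0 (R(K) = -(3 - 3) = -1*0 = 0)
√(-15456 + 16012) - R(-122) = √(-15456 + 16012) - 1*0 = √556 + 0 = 2*√139 + 0 = 2*√139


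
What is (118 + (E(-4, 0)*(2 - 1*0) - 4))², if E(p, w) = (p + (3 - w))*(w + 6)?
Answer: 10404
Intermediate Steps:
E(p, w) = (6 + w)*(3 + p - w) (E(p, w) = (3 + p - w)*(6 + w) = (6 + w)*(3 + p - w))
(118 + (E(-4, 0)*(2 - 1*0) - 4))² = (118 + ((18 - 1*0² - 3*0 + 6*(-4) - 4*0)*(2 - 1*0) - 4))² = (118 + ((18 - 1*0 + 0 - 24 + 0)*(2 + 0) - 4))² = (118 + ((18 + 0 + 0 - 24 + 0)*2 - 4))² = (118 + (-6*2 - 4))² = (118 + (-12 - 4))² = (118 - 16)² = 102² = 10404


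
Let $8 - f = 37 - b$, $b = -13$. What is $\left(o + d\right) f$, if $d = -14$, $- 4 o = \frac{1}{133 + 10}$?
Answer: $\frac{168189}{286} \approx 588.07$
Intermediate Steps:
$f = -42$ ($f = 8 - \left(37 - -13\right) = 8 - \left(37 + 13\right) = 8 - 50 = -42$)
$o = - \frac{1}{572}$ ($o = - \frac{1}{4 \left(133 + 10\right)} = - \frac{1}{4 \cdot 143} = \left(- \frac{1}{4}\right) \frac{1}{143} = - \frac{1}{572} \approx -0.0017483$)
$\left(o + d\right) f = \left(- \frac{1}{572} - 14\right) \left(-42\right) = \left(- \frac{8009}{572}\right) \left(-42\right) = \frac{168189}{286}$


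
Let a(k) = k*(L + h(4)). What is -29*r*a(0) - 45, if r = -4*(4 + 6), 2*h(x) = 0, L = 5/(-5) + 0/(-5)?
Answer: -45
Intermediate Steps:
L = -1 (L = 5*(-1/5) + 0*(-1/5) = -1 + 0 = -1)
h(x) = 0 (h(x) = (1/2)*0 = 0)
r = -40 (r = -4*10 = -40)
a(k) = -k (a(k) = k*(-1 + 0) = k*(-1) = -k)
-29*r*a(0) - 45 = -(-1160)*(-1*0) - 45 = -(-1160)*0 - 45 = -29*0 - 45 = 0 - 45 = -45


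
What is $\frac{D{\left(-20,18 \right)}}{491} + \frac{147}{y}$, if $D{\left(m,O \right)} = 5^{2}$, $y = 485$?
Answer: $\frac{84302}{238135} \approx 0.35401$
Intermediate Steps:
$D{\left(m,O \right)} = 25$
$\frac{D{\left(-20,18 \right)}}{491} + \frac{147}{y} = \frac{25}{491} + \frac{147}{485} = \frac{84302}{238135}$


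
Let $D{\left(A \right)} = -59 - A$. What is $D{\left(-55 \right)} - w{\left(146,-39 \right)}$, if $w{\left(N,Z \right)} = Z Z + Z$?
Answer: $-1486$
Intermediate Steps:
$w{\left(N,Z \right)} = Z + Z^{2}$ ($w{\left(N,Z \right)} = Z^{2} + Z = Z + Z^{2}$)
$D{\left(-55 \right)} - w{\left(146,-39 \right)} = \left(-59 - -55\right) - - 39 \left(1 - 39\right) = \left(-59 + 55\right) - \left(-39\right) \left(-38\right) = -4 - 1482 = -1486$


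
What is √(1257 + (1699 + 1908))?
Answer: 16*√19 ≈ 69.742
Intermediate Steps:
√(1257 + (1699 + 1908)) = √(1257 + 3607) = √4864 = 16*√19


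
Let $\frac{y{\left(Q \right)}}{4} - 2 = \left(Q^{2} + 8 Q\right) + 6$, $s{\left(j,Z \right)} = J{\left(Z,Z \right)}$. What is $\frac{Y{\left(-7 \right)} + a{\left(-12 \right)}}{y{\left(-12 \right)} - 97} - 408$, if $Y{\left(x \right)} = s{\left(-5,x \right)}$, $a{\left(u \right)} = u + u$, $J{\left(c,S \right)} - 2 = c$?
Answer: $- \frac{51845}{127} \approx -408.23$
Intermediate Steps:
$J{\left(c,S \right)} = 2 + c$
$a{\left(u \right)} = 2 u$
$s{\left(j,Z \right)} = 2 + Z$
$Y{\left(x \right)} = 2 + x$
$y{\left(Q \right)} = 32 + 4 Q^{2} + 32 Q$ ($y{\left(Q \right)} = 8 + 4 \left(\left(Q^{2} + 8 Q\right) + 6\right) = 8 + 4 \left(6 + Q^{2} + 8 Q\right) = 8 + \left(24 + 4 Q^{2} + 32 Q\right) = 32 + 4 Q^{2} + 32 Q$)
$\frac{Y{\left(-7 \right)} + a{\left(-12 \right)}}{y{\left(-12 \right)} - 97} - 408 = \frac{\left(2 - 7\right) + 2 \left(-12\right)}{\left(32 + 4 \left(-12\right)^{2} + 32 \left(-12\right)\right) - 97} - 408 = \frac{-5 - 24}{\left(32 + 4 \cdot 144 - 384\right) - 97} - 408 = - \frac{29}{\left(32 + 576 - 384\right) - 97} - 408 = - \frac{29}{224 - 97} - 408 = - \frac{29}{127} - 408 = - \frac{51845}{127}$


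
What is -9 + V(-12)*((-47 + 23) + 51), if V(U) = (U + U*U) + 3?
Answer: 3636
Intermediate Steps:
V(U) = 3 + U + U**2 (V(U) = (U + U**2) + 3 = 3 + U + U**2)
-9 + V(-12)*((-47 + 23) + 51) = -9 + (3 - 12 + (-12)**2)*((-47 + 23) + 51) = -9 + (3 - 12 + 144)*(-24 + 51) = -9 + 135*27 = -9 + 3645 = 3636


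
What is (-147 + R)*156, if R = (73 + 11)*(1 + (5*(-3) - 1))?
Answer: -219492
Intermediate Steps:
R = -1260 (R = 84*(1 + (-15 - 1)) = 84*(1 - 16) = 84*(-15) = -1260)
(-147 + R)*156 = (-147 - 1260)*156 = -1407*156 = -219492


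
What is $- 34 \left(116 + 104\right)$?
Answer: $-7480$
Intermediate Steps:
$- 34 \left(116 + 104\right) = \left(-34\right) 220 = -7480$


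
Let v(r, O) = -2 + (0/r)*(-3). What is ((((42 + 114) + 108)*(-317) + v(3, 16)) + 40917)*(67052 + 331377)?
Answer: -17042003617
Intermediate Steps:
v(r, O) = -2 (v(r, O) = -2 + 0*(-3) = -2 + 0 = -2)
((((42 + 114) + 108)*(-317) + v(3, 16)) + 40917)*(67052 + 331377) = ((((42 + 114) + 108)*(-317) - 2) + 40917)*(67052 + 331377) = (((156 + 108)*(-317) - 2) + 40917)*398429 = ((264*(-317) - 2) + 40917)*398429 = ((-83688 - 2) + 40917)*398429 = (-83690 + 40917)*398429 = -42773*398429 = -17042003617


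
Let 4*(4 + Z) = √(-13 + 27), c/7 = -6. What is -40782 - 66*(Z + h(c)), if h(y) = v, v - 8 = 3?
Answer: -41244 - 33*√14/2 ≈ -41306.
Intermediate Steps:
v = 11 (v = 8 + 3 = 11)
c = -42 (c = 7*(-6) = -42)
Z = -4 + √14/4 (Z = -4 + √(-13 + 27)/4 = -4 + √14/4 ≈ -3.0646)
h(y) = 11
-40782 - 66*(Z + h(c)) = -40782 - 66*((-4 + √14/4) + 11) = -40782 - 66*(7 + √14/4) = -40782 + (-462 - 33*√14/2) = -41244 - 33*√14/2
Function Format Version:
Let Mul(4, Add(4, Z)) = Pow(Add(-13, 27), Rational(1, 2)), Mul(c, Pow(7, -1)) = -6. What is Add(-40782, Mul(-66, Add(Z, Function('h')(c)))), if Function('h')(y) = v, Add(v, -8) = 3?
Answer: Add(-41244, Mul(Rational(-33, 2), Pow(14, Rational(1, 2)))) ≈ -41306.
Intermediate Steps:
v = 11 (v = Add(8, 3) = 11)
c = -42 (c = Mul(7, -6) = -42)
Z = Add(-4, Mul(Rational(1, 4), Pow(14, Rational(1, 2)))) (Z = Add(-4, Mul(Rational(1, 4), Pow(Add(-13, 27), Rational(1, 2)))) = Add(-4, Mul(Rational(1, 4), Pow(14, Rational(1, 2)))) ≈ -3.0646)
Function('h')(y) = 11
Add(-40782, Mul(-66, Add(Z, Function('h')(c)))) = Add(-40782, Mul(-66, Add(Add(-4, Mul(Rational(1, 4), Pow(14, Rational(1, 2)))), 11))) = Add(-40782, Mul(-66, Add(7, Mul(Rational(1, 4), Pow(14, Rational(1, 2)))))) = Add(-40782, Add(-462, Mul(Rational(-33, 2), Pow(14, Rational(1, 2))))) = Add(-41244, Mul(Rational(-33, 2), Pow(14, Rational(1, 2))))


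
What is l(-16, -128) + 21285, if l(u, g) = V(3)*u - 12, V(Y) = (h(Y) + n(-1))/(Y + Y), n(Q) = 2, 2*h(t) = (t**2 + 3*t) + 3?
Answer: 63719/3 ≈ 21240.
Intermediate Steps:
h(t) = 3/2 + t**2/2 + 3*t/2 (h(t) = ((t**2 + 3*t) + 3)/2 = (3 + t**2 + 3*t)/2 = 3/2 + t**2/2 + 3*t/2)
V(Y) = (7/2 + Y**2/2 + 3*Y/2)/(2*Y) (V(Y) = ((3/2 + Y**2/2 + 3*Y/2) + 2)/(Y + Y) = (7/2 + Y**2/2 + 3*Y/2)/((2*Y)) = (7/2 + Y**2/2 + 3*Y/2)*(1/(2*Y)) = (7/2 + Y**2/2 + 3*Y/2)/(2*Y))
l(u, g) = -12 + 25*u/12 (l(u, g) = ((1/4)*(7 + 3**2 + 3*3)/3)*u - 12 = ((1/4)*(1/3)*(7 + 9 + 9))*u - 12 = ((1/4)*(1/3)*25)*u - 12 = 25*u/12 - 12 = -12 + 25*u/12)
l(-16, -128) + 21285 = (-12 + (25/12)*(-16)) + 21285 = (-12 - 100/3) + 21285 = -136/3 + 21285 = 63719/3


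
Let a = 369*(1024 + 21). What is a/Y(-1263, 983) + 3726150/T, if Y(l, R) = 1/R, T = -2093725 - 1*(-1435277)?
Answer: 124792261508085/329224 ≈ 3.7905e+8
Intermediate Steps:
T = -658448 (T = -2093725 + 1435277 = -658448)
a = 385605 (a = 369*1045 = 385605)
a/Y(-1263, 983) + 3726150/T = 385605/(1/983) + 3726150/(-658448) = 385605/(1/983) + 3726150*(-1/658448) = 385605*983 - 1863075/329224 = 379049715 - 1863075/329224 = 124792261508085/329224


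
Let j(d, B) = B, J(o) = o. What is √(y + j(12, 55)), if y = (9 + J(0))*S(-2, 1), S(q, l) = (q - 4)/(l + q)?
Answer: √109 ≈ 10.440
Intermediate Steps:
S(q, l) = (-4 + q)/(l + q)
y = 54 (y = (9 + 0)*((-4 - 2)/(1 - 2)) = 9*(-6/(-1)) = 9*(-1*(-6)) = 9*6 = 54)
√(y + j(12, 55)) = √(54 + 55) = √109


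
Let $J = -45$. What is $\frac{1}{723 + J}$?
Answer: $\frac{1}{678} \approx 0.0014749$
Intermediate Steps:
$\frac{1}{723 + J} = \frac{1}{723 - 45} = \frac{1}{678}$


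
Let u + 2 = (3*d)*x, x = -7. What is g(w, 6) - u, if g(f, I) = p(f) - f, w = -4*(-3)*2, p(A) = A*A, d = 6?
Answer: 680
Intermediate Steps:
p(A) = A**2
w = 24 (w = 12*2 = 24)
u = -128 (u = -2 + (3*6)*(-7) = -2 + 18*(-7) = -2 - 126 = -128)
g(f, I) = f**2 - f
g(w, 6) - u = 24*(-1 + 24) - 1*(-128) = 24*23 + 128 = 552 + 128 = 680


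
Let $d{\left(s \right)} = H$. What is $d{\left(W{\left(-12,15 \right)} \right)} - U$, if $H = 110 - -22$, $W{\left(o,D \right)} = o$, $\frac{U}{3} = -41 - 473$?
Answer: $1674$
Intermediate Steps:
$U = -1542$ ($U = 3 \left(-41 - 473\right) = 3 \left(-514\right) = -1542$)
$H = 132$ ($H = 110 + 22 = 132$)
$d{\left(s \right)} = 132$
$d{\left(W{\left(-12,15 \right)} \right)} - U = 132 - -1542 = 132 + 1542 = 1674$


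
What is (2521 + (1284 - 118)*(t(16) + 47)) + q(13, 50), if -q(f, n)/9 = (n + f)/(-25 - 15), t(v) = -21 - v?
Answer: 567807/40 ≈ 14195.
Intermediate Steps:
q(f, n) = 9*f/40 + 9*n/40 (q(f, n) = -9*(n + f)/(-25 - 15) = -9*(f + n)/(-40) = -9*(f + n)*(-1)/40 = -9*(-f/40 - n/40) = 9*f/40 + 9*n/40)
(2521 + (1284 - 118)*(t(16) + 47)) + q(13, 50) = (2521 + (1284 - 118)*((-21 - 1*16) + 47)) + ((9/40)*13 + (9/40)*50) = (2521 + 1166*((-21 - 16) + 47)) + (117/40 + 45/4) = (2521 + 1166*(-37 + 47)) + 567/40 = (2521 + 1166*10) + 567/40 = (2521 + 11660) + 567/40 = 14181 + 567/40 = 567807/40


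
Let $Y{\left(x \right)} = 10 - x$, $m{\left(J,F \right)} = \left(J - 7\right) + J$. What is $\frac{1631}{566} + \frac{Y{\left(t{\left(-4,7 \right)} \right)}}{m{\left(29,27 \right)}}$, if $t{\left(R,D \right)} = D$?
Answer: $\frac{28293}{9622} \approx 2.9404$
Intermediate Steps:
$m{\left(J,F \right)} = -7 + 2 J$ ($m{\left(J,F \right)} = \left(-7 + J\right) + J = -7 + 2 J$)
$\frac{1631}{566} + \frac{Y{\left(t{\left(-4,7 \right)} \right)}}{m{\left(29,27 \right)}} = \frac{1631}{566} + \frac{10 - 7}{-7 + 2 \cdot 29} = 1631 \cdot \frac{1}{566} + \frac{10 - 7}{-7 + 58} = \frac{1631}{566} + \frac{3}{51} = \frac{1631}{566} + 3 \cdot \frac{1}{51} = \frac{1631}{566} + \frac{1}{17} = \frac{28293}{9622}$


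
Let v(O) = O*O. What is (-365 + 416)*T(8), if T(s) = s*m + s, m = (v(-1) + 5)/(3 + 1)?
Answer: 1020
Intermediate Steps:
v(O) = O**2
m = 3/2 (m = ((-1)**2 + 5)/(3 + 1) = (1 + 5)/4 = 6*(1/4) = 3/2 ≈ 1.5000)
T(s) = 5*s/2 (T(s) = s*(3/2) + s = 3*s/2 + s = 5*s/2)
(-365 + 416)*T(8) = (-365 + 416)*((5/2)*8) = 51*20 = 1020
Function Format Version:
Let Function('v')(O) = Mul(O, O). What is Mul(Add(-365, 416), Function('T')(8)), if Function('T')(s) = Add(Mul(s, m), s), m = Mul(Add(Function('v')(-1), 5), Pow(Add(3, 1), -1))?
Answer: 1020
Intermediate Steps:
Function('v')(O) = Pow(O, 2)
m = Rational(3, 2) (m = Mul(Add(Pow(-1, 2), 5), Pow(Add(3, 1), -1)) = Mul(Add(1, 5), Pow(4, -1)) = Mul(6, Rational(1, 4)) = Rational(3, 2) ≈ 1.5000)
Function('T')(s) = Mul(Rational(5, 2), s) (Function('T')(s) = Add(Mul(s, Rational(3, 2)), s) = Add(Mul(Rational(3, 2), s), s) = Mul(Rational(5, 2), s))
Mul(Add(-365, 416), Function('T')(8)) = Mul(Add(-365, 416), Mul(Rational(5, 2), 8)) = Mul(51, 20) = 1020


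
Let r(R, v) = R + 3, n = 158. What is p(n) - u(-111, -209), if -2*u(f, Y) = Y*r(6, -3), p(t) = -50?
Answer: -1981/2 ≈ -990.50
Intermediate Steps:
r(R, v) = 3 + R
u(f, Y) = -9*Y/2 (u(f, Y) = -Y*(3 + 6)/2 = -Y*9/2 = -9*Y/2)
p(n) - u(-111, -209) = -50 - (-9)*(-209)/2 = -50 - 1*1881/2 = -50 - 1881/2 = -1981/2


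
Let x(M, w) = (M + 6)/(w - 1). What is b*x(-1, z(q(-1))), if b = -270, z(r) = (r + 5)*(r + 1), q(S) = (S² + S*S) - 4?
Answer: 675/2 ≈ 337.50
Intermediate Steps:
q(S) = -4 + 2*S² (q(S) = (S² + S²) - 4 = 2*S² - 4 = -4 + 2*S²)
z(r) = (1 + r)*(5 + r) (z(r) = (5 + r)*(1 + r) = (1 + r)*(5 + r))
x(M, w) = (6 + M)/(-1 + w)
b*x(-1, z(q(-1))) = -270*(6 - 1)/(-1 + (5 + (-4 + 2*(-1)²)² + 6*(-4 + 2*(-1)²))) = -270*5/(-1 + (5 + (-4 + 2*1)² + 6*(-4 + 2*1))) = -270*5/(-1 + (5 + (-4 + 2)² + 6*(-4 + 2))) = -270*5/(-1 + (5 + (-2)² + 6*(-2))) = -270*5/(-1 + (5 + 4 - 12)) = -270*5/(-1 - 3) = -270*5/(-4) = -(-135)*5/2 = -270*(-5/4) = 675/2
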